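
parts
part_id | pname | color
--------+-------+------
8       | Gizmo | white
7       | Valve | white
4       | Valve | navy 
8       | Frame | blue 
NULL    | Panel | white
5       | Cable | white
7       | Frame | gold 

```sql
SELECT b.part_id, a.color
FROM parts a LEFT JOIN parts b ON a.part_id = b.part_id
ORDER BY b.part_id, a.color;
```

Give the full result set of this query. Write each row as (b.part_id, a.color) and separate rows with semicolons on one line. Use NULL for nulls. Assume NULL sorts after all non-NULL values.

LEFT JOIN keeps every row from `parts a`; unmatched rows get NULL for `parts b`'s columns.
Matching on a.part_id = b.part_id. A NULL in a compared column never satisfies the condition.
Matched pairs: 10; unmatched a rows kept: 1.

(4, navy); (5, white); (7, gold); (7, gold); (7, white); (7, white); (8, blue); (8, blue); (8, white); (8, white); (NULL, white)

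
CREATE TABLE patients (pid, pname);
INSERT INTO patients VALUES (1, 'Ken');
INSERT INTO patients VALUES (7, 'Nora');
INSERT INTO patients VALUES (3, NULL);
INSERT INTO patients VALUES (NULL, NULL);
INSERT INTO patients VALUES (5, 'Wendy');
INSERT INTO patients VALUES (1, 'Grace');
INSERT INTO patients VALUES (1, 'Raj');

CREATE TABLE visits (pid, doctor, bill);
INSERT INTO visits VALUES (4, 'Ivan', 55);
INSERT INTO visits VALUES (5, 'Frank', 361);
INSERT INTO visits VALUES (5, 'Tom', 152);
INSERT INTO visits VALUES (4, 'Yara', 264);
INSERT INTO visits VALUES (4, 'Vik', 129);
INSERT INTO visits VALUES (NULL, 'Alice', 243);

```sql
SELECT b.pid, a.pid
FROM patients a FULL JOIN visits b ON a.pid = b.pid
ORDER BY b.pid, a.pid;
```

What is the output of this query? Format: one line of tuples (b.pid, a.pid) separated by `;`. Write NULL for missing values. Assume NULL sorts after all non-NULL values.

FULL OUTER JOIN keeps every row from both sides; unmatched rows get NULL for the other side's columns.
Matching on a.pid = b.pid. A NULL in a compared column never satisfies the condition.
Matched pairs: 2; unmatched a rows kept: 6; unmatched b rows kept: 4.

(4, NULL); (4, NULL); (4, NULL); (5, 5); (5, 5); (NULL, 1); (NULL, 1); (NULL, 1); (NULL, 3); (NULL, 7); (NULL, NULL); (NULL, NULL)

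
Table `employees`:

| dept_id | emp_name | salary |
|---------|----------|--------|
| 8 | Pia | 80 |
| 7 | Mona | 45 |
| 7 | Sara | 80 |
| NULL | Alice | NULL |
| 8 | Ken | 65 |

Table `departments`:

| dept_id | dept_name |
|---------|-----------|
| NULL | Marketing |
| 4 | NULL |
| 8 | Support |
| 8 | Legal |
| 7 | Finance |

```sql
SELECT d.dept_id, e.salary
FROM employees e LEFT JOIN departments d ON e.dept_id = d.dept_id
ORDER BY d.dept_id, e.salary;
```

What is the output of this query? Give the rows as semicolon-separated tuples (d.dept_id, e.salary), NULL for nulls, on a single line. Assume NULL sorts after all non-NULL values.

(7, 45); (7, 80); (8, 65); (8, 65); (8, 80); (8, 80); (NULL, NULL)

LEFT JOIN keeps every row from `employees`; unmatched rows get NULL for `departments`'s columns.
Matching on e.dept_id = d.dept_id. A NULL in a compared column never satisfies the condition.
- e row (dept_id=8): matches 2 d row(s) → 2 output row(s).
- e row (dept_id=7): matches 1 d row(s) → 1 output row(s).
- e row (dept_id=7): matches 1 d row(s) → 1 output row(s).
- e row (dept_id=NULL): no match → kept, d columns NULL.
- e row (dept_id=8): matches 2 d row(s) → 2 output row(s).
After projecting and ordering:
d.dept_id | e.salary
7 | 45
7 | 80
8 | 65
8 | 65
8 | 80
8 | 80
NULL | NULL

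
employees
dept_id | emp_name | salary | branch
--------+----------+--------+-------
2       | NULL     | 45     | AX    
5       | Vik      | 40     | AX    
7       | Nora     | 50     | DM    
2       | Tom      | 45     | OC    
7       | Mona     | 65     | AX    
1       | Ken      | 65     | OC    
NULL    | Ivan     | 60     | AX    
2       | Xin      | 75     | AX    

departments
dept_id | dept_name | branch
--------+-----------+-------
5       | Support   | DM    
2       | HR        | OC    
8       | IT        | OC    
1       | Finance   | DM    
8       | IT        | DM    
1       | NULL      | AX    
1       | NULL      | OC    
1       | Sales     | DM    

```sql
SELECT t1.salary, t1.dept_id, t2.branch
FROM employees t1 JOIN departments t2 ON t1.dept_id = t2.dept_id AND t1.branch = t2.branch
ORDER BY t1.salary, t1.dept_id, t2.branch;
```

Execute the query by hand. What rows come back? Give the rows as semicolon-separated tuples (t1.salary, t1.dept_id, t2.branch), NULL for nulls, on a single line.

INNER JOIN keeps only pairs where the ON condition holds.
Matching on t1.dept_id = t2.dept_id AND t1.branch = t2.branch. A NULL in a compared column never satisfies the condition.
- t1 row (dept_id=2, branch=AX): no match → dropped.
- t1 row (dept_id=5, branch=AX): no match → dropped.
- t1 row (dept_id=7, branch=DM): no match → dropped.
- t1 row (dept_id=2, branch=OC): matches 1 t2 row(s) → 1 output row(s).
- t1 row (dept_id=7, branch=AX): no match → dropped.
- t1 row (dept_id=1, branch=OC): matches 1 t2 row(s) → 1 output row(s).
- t1 row (dept_id=NULL, branch=AX): no match → dropped.
- t1 row (dept_id=2, branch=AX): no match → dropped.
After projecting and ordering:
t1.salary | t1.dept_id | t2.branch
45 | 2 | OC
65 | 1 | OC

(45, 2, OC); (65, 1, OC)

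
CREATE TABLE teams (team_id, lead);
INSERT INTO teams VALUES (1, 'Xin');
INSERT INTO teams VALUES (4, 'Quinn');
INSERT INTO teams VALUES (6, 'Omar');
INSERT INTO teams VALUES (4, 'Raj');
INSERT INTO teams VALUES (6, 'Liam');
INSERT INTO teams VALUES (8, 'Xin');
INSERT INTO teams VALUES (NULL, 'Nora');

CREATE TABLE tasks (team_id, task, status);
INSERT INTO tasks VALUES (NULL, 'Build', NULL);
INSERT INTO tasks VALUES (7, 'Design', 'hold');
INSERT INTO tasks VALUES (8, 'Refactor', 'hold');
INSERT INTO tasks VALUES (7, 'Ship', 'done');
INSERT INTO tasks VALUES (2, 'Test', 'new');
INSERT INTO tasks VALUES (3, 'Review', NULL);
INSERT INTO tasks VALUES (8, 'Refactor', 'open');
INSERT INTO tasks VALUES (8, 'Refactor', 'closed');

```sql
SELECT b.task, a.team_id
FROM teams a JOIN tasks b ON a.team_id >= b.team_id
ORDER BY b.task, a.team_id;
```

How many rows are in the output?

15

INNER JOIN keeps only pairs where the ON condition holds.
Matching on a.team_id >= b.team_id. A NULL in a compared column never satisfies the condition.
Matched pairs: 15.
Total: 15 rows.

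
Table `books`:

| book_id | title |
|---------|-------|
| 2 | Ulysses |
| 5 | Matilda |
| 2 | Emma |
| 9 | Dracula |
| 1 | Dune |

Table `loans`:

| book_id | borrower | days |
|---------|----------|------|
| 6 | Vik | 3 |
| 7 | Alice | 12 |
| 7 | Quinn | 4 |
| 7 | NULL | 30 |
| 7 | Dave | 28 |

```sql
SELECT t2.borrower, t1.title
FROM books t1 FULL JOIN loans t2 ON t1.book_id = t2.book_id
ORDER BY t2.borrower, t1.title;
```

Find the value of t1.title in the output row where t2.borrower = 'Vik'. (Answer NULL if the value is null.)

FULL OUTER JOIN keeps every row from both sides; unmatched rows get NULL for the other side's columns.
Matching on t1.book_id = t2.book_id.
- t1[0] book_id=2 → no match; kept with NULLs on the t2 side.
- t1[1] book_id=5 → no match; kept with NULLs on the t2 side.
- t1[2] book_id=2 → no match; kept with NULLs on the t2 side.
- t1[3] book_id=9 → no match; kept with NULLs on the t2 side.
- t1[4] book_id=1 → no match; kept with NULLs on the t2 side.
- plus 5 unmatched t2 row(s), each kept with NULL t1 columns.

NULL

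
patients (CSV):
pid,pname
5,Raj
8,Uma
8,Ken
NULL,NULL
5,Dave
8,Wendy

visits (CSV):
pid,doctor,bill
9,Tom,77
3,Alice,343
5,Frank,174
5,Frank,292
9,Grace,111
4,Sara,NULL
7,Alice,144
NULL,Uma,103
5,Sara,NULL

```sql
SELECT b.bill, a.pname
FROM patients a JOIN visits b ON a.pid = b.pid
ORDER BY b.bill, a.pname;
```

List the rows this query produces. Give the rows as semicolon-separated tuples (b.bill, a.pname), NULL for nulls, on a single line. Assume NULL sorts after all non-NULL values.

INNER JOIN keeps only pairs where the ON condition holds.
Matching on a.pid = b.pid. A NULL in a compared column never satisfies the condition.
- a (pid=5) pairs with 3 row(s) of b.
- a (pid=8) has no partner → excluded.
- a (pid=8) has no partner → excluded.
- a (pid=NULL) has no partner → excluded.
- a (pid=5) pairs with 3 row(s) of b.
- a (pid=8) has no partner → excluded.
After projecting and ordering:
b.bill | a.pname
174 | Dave
174 | Raj
292 | Dave
292 | Raj
NULL | Dave
NULL | Raj

(174, Dave); (174, Raj); (292, Dave); (292, Raj); (NULL, Dave); (NULL, Raj)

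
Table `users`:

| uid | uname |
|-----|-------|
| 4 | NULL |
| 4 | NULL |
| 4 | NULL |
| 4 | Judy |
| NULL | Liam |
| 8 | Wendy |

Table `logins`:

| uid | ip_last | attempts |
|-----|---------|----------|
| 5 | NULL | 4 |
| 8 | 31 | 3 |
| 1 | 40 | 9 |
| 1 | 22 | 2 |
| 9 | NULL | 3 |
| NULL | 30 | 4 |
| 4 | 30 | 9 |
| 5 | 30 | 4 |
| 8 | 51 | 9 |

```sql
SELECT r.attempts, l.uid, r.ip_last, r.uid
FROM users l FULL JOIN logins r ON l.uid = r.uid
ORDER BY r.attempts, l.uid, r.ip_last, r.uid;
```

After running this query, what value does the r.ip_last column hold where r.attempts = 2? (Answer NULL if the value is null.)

FULL OUTER JOIN keeps every row from both sides; unmatched rows get NULL for the other side's columns.
Matching on l.uid = r.uid. A NULL in a compared column never satisfies the condition.
- l row (uid=4): matches 1 r row(s) → 1 output row(s).
- l row (uid=4): matches 1 r row(s) → 1 output row(s).
- l row (uid=4): matches 1 r row(s) → 1 output row(s).
- l row (uid=4): matches 1 r row(s) → 1 output row(s).
- l row (uid=NULL): no match → kept, r columns NULL.
- l row (uid=8): matches 2 r row(s) → 2 output row(s).
- plus 6 unmatched r row(s), each kept with NULL l columns.

22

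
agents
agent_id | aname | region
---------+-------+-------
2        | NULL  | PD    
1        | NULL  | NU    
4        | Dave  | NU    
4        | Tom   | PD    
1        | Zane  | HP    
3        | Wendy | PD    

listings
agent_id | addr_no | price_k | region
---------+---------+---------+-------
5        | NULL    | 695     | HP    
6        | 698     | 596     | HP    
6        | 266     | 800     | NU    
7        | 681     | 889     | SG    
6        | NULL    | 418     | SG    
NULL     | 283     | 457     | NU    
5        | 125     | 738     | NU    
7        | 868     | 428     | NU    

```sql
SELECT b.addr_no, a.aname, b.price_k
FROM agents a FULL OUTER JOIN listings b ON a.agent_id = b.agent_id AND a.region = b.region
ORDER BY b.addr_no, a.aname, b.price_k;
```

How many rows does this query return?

FULL OUTER JOIN keeps every row from both sides; unmatched rows get NULL for the other side's columns.
Matching on a.agent_id = b.agent_id AND a.region = b.region. A NULL in a compared column never satisfies the condition.
Matched pairs: 0; unmatched a rows kept: 6; unmatched b rows kept: 8.
Total: 0 matched + 14 padded = 14 rows.

14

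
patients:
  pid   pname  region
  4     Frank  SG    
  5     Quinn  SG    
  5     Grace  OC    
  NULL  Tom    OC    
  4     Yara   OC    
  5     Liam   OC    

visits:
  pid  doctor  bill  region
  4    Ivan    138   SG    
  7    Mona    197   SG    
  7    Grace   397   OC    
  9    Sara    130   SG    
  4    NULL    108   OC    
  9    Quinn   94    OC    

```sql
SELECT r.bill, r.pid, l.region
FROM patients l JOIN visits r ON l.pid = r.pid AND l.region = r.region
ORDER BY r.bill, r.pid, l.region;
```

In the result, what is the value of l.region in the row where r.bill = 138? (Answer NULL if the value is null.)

INNER JOIN keeps only pairs where the ON condition holds.
Matching on l.pid = r.pid AND l.region = r.region. A NULL in a compared column never satisfies the condition.
- l (pid=4, region=SG) pairs with 1 row(s) of r.
- l (pid=5, region=SG) has no partner → excluded.
- l (pid=5, region=OC) has no partner → excluded.
- l (pid=NULL, region=OC) has no partner → excluded.
- l (pid=4, region=OC) pairs with 1 row(s) of r.
- l (pid=5, region=OC) has no partner → excluded.

SG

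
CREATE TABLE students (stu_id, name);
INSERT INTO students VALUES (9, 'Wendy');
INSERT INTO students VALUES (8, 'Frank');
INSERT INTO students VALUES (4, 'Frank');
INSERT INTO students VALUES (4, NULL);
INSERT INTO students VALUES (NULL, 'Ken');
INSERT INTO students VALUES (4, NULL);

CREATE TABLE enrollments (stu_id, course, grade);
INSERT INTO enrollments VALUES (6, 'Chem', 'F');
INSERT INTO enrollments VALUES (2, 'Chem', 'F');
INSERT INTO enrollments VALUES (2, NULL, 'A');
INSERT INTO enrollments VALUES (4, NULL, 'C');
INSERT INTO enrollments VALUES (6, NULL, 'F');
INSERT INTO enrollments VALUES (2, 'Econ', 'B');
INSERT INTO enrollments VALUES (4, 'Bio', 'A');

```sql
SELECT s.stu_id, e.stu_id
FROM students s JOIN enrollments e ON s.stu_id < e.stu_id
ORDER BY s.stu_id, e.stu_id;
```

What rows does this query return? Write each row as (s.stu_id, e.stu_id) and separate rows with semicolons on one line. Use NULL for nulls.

(4, 6); (4, 6); (4, 6); (4, 6); (4, 6); (4, 6)

INNER JOIN keeps only pairs where the ON condition holds.
Matching on s.stu_id < e.stu_id. A NULL in a compared column never satisfies the condition.
Matched pairs: 6.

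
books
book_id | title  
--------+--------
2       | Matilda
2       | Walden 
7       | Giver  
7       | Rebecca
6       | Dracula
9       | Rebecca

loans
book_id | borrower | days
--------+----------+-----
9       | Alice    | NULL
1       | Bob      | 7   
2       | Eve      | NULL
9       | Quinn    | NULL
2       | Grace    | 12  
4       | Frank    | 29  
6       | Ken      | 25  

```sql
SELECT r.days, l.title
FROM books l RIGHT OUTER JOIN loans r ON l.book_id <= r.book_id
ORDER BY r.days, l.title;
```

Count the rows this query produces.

RIGHT JOIN keeps every row from `loans`; unmatched rows get NULL for `books`'s columns.
Matching on l.book_id <= r.book_id.
- l row (book_id=2): matches 6 r row(s) → 6 output row(s).
- l row (book_id=2): matches 6 r row(s) → 6 output row(s).
- l row (book_id=7): matches 2 r row(s) → 2 output row(s).
- l row (book_id=7): matches 2 r row(s) → 2 output row(s).
- l row (book_id=6): matches 3 r row(s) → 3 output row(s).
- l row (book_id=9): matches 2 r row(s) → 2 output row(s).
- 1 row(s) from r found no l partner → padded with NULL.
Total: 21 matched + 1 padded = 22 rows.

22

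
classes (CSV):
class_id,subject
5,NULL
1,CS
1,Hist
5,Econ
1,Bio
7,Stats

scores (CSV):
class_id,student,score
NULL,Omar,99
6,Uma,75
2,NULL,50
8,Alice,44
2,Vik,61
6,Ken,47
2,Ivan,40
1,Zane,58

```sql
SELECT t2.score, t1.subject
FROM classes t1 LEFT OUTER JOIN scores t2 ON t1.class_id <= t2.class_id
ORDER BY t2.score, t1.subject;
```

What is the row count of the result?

28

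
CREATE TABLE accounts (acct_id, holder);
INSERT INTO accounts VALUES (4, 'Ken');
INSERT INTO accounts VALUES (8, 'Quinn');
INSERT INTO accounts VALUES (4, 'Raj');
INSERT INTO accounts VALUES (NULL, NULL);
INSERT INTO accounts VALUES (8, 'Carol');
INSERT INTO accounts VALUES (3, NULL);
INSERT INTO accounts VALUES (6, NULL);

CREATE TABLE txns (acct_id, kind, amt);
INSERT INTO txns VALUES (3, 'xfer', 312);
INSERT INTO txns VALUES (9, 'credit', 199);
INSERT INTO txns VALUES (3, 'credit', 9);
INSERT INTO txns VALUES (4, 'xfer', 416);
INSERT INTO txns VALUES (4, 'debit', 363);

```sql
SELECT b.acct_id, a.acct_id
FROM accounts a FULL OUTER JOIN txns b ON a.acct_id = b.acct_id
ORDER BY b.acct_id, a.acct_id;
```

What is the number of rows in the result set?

FULL OUTER JOIN keeps every row from both sides; unmatched rows get NULL for the other side's columns.
Matching on a.acct_id = b.acct_id. A NULL in a compared column never satisfies the condition.
- a row (acct_id=4): matches 2 b row(s) → 2 output row(s).
- a row (acct_id=8): no match → kept, b columns NULL.
- a row (acct_id=4): matches 2 b row(s) → 2 output row(s).
- a row (acct_id=NULL): no match → kept, b columns NULL.
- a row (acct_id=8): no match → kept, b columns NULL.
- a row (acct_id=3): matches 2 b row(s) → 2 output row(s).
- a row (acct_id=6): no match → kept, b columns NULL.
- plus 1 unmatched b row(s), each kept with NULL a columns.
Total: 6 matched + 5 padded = 11 rows.

11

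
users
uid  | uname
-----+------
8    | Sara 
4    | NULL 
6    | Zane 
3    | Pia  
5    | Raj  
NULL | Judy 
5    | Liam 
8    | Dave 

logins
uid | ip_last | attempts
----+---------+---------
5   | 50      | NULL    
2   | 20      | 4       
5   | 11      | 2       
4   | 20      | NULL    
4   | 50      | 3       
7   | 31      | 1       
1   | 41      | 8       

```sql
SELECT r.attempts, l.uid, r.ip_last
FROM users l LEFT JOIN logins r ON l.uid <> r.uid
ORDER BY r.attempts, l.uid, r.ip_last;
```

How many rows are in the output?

44

LEFT JOIN keeps every row from `users`; unmatched rows get NULL for `logins`'s columns.
Matching on l.uid <> r.uid. A NULL in a compared column never satisfies the condition.
- l[0] uid=8 → 7 match(es) in r → 7 row(s).
- l[1] uid=4 → 5 match(es) in r → 5 row(s).
- l[2] uid=6 → 7 match(es) in r → 7 row(s).
- l[3] uid=3 → 7 match(es) in r → 7 row(s).
- l[4] uid=5 → 5 match(es) in r → 5 row(s).
- l[5] uid=NULL → no match; kept with NULLs on the r side.
- l[6] uid=5 → 5 match(es) in r → 5 row(s).
- l[7] uid=8 → 7 match(es) in r → 7 row(s).
Total: 43 matched + 1 padded = 44 rows.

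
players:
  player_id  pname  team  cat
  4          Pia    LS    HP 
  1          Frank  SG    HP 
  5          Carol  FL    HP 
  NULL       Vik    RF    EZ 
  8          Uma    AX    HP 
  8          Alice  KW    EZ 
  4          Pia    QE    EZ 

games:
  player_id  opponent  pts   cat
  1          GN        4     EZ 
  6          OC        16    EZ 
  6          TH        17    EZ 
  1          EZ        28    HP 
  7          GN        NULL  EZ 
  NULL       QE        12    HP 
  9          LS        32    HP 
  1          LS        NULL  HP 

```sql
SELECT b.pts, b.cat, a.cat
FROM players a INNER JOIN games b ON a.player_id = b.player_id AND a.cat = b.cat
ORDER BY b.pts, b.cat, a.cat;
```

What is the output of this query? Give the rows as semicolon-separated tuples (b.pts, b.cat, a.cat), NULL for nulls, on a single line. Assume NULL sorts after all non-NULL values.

INNER JOIN keeps only pairs where the ON condition holds.
Matching on a.player_id = b.player_id AND a.cat = b.cat. A NULL in a compared column never satisfies the condition.
Matched pairs: 2.

(28, HP, HP); (NULL, HP, HP)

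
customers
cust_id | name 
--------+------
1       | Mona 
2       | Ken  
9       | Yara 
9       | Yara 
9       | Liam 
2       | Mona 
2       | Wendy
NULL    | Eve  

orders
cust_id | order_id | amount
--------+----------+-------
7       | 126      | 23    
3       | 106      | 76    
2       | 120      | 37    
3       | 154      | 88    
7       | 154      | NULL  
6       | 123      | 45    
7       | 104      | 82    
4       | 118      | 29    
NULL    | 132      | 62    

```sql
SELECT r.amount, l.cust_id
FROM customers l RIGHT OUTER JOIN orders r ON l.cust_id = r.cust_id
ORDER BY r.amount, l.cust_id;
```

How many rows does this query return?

11

RIGHT JOIN keeps every row from `orders`; unmatched rows get NULL for `customers`'s columns.
Matching on l.cust_id = r.cust_id. A NULL in a compared column never satisfies the condition.
- l row (cust_id=1): no match.
- l row (cust_id=2): matches 1 r row(s) → 1 output row(s).
- l row (cust_id=9): no match.
- l row (cust_id=9): no match.
- l row (cust_id=9): no match.
- l row (cust_id=2): matches 1 r row(s) → 1 output row(s).
- l row (cust_id=2): matches 1 r row(s) → 1 output row(s).
- l row (cust_id=NULL): no match.
- 8 row(s) from r found no l partner → padded with NULL.
Total: 3 matched + 8 padded = 11 rows.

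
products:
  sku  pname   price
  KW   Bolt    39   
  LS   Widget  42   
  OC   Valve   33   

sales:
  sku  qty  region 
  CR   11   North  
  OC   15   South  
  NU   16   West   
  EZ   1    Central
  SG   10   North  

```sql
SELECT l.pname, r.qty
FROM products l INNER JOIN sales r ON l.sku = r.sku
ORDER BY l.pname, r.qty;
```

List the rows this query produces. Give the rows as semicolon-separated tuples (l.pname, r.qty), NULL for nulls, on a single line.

INNER JOIN keeps only pairs where the ON condition holds.
Matching on l.sku = r.sku.
Matched pairs: 1.

(Valve, 15)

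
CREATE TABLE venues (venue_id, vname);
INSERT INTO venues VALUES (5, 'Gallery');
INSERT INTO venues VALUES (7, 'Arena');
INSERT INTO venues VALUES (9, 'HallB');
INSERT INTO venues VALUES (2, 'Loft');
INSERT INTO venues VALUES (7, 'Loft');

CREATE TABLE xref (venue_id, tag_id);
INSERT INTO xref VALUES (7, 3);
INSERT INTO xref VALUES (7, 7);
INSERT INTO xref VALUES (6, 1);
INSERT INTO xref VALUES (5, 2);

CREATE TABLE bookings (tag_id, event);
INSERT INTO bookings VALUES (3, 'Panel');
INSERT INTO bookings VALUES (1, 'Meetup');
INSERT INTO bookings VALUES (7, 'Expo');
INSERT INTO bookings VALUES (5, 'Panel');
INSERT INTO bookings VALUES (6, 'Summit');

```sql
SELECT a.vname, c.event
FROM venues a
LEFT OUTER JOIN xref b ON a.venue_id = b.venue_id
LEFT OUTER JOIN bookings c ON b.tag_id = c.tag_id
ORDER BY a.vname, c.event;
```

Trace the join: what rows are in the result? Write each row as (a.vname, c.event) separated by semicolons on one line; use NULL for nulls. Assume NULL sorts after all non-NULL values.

(Arena, Expo); (Arena, Panel); (Gallery, NULL); (HallB, NULL); (Loft, Expo); (Loft, Panel); (Loft, NULL)

Step 1 — a LEFT JOIN b on venue_id → 7 row(s).
Then LEFT JOIN `bookings c` on tag_id: each of those 7 rows is kept; rows whose b.tag_id has no match in c get NULL for c's columns.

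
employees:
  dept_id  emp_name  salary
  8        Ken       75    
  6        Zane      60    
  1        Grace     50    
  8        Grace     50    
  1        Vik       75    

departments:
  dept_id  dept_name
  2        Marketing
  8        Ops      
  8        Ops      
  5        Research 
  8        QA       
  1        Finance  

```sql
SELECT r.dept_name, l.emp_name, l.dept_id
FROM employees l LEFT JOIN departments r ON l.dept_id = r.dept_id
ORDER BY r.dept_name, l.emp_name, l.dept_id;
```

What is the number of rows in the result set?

LEFT JOIN keeps every row from `employees`; unmatched rows get NULL for `departments`'s columns.
Matching on l.dept_id = r.dept_id.
- l[0] dept_id=8 → 3 match(es) in r → 3 row(s).
- l[1] dept_id=6 → no match; kept with NULLs on the r side.
- l[2] dept_id=1 → 1 match(es) in r → 1 row(s).
- l[3] dept_id=8 → 3 match(es) in r → 3 row(s).
- l[4] dept_id=1 → 1 match(es) in r → 1 row(s).
Total: 8 matched + 1 padded = 9 rows.

9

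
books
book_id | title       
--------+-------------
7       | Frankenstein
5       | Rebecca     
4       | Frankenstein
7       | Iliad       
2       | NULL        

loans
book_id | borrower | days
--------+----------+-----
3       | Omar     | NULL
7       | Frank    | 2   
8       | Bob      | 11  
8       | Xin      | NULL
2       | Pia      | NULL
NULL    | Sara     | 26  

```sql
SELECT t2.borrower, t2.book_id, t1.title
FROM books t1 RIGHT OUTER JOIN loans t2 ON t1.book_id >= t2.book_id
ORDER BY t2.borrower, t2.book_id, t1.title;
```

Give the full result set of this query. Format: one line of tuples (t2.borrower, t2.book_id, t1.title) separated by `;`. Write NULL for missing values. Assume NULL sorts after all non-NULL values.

RIGHT JOIN keeps every row from `loans`; unmatched rows get NULL for `books`'s columns.
Matching on t1.book_id >= t2.book_id. A NULL in a compared column never satisfies the condition.
- t1 row (book_id=7): matches 3 t2 row(s) → 3 output row(s).
- t1 row (book_id=5): matches 2 t2 row(s) → 2 output row(s).
- t1 row (book_id=4): matches 2 t2 row(s) → 2 output row(s).
- t1 row (book_id=7): matches 3 t2 row(s) → 3 output row(s).
- t1 row (book_id=2): matches 1 t2 row(s) → 1 output row(s).
- 3 row(s) from t2 found no t1 partner → padded with NULL.

(Bob, 8, NULL); (Frank, 7, Frankenstein); (Frank, 7, Iliad); (Omar, 3, Frankenstein); (Omar, 3, Frankenstein); (Omar, 3, Iliad); (Omar, 3, Rebecca); (Pia, 2, Frankenstein); (Pia, 2, Frankenstein); (Pia, 2, Iliad); (Pia, 2, Rebecca); (Pia, 2, NULL); (Sara, NULL, NULL); (Xin, 8, NULL)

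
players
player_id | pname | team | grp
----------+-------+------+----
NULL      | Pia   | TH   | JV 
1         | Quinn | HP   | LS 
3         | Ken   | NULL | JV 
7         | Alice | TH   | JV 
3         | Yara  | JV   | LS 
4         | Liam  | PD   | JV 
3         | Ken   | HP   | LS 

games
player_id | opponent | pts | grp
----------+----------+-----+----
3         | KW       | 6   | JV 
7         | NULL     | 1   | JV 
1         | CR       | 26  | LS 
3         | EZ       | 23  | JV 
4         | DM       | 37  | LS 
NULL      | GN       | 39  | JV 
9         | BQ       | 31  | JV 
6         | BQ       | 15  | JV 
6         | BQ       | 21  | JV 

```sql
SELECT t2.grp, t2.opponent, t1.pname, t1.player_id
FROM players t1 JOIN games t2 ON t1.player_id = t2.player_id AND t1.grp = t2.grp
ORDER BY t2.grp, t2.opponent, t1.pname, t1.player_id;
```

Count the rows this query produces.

4

INNER JOIN keeps only pairs where the ON condition holds.
Matching on t1.player_id = t2.player_id AND t1.grp = t2.grp. A NULL in a compared column never satisfies the condition.
Matched pairs: 4.
Total: 4 rows.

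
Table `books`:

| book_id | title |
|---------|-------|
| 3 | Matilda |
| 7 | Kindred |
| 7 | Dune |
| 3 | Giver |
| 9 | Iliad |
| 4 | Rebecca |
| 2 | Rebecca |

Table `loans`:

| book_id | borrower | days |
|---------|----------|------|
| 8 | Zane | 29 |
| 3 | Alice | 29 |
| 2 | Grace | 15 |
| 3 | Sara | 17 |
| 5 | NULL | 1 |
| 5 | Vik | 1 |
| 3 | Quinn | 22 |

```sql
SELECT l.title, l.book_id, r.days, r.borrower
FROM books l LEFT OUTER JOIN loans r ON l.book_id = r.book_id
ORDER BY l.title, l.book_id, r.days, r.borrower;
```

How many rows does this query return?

11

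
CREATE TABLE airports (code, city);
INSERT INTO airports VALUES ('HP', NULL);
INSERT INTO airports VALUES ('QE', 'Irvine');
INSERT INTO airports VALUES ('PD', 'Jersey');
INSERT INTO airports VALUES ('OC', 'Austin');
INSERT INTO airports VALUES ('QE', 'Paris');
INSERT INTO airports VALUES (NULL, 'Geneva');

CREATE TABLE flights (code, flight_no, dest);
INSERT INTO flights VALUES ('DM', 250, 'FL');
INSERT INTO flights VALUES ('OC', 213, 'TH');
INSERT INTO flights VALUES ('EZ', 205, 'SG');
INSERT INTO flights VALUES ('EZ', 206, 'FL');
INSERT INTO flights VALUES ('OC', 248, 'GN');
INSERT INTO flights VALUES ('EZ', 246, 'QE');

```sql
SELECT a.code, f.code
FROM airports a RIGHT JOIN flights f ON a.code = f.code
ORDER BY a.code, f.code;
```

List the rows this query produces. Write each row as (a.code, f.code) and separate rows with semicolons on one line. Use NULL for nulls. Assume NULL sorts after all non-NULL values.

(OC, OC); (OC, OC); (NULL, DM); (NULL, EZ); (NULL, EZ); (NULL, EZ)

RIGHT JOIN keeps every row from `flights`; unmatched rows get NULL for `airports`'s columns.
Matching on a.code = f.code. A NULL in a compared column never satisfies the condition.
- a[0] code=HP → no match.
- a[1] code=QE → no match.
- a[2] code=PD → no match.
- a[3] code=OC → 2 match(es) in f → 2 row(s).
- a[4] code=QE → no match.
- a[5] code=NULL → no match.
- 4 row(s) from f found no a partner → padded with NULL.
After projecting and ordering:
a.code | f.code
OC | OC
OC | OC
NULL | DM
NULL | EZ
NULL | EZ
NULL | EZ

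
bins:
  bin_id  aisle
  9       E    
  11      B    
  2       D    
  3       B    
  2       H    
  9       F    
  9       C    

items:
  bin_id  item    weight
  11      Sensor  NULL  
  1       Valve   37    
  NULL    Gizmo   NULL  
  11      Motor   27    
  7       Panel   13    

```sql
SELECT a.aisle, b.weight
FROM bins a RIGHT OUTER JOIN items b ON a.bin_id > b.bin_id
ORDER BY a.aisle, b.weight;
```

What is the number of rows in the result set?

RIGHT JOIN keeps every row from `items`; unmatched rows get NULL for `bins`'s columns.
Matching on a.bin_id > b.bin_id. A NULL in a compared column never satisfies the condition.
- a row (bin_id=9): matches 2 b row(s) → 2 output row(s).
- a row (bin_id=11): matches 2 b row(s) → 2 output row(s).
- a row (bin_id=2): matches 1 b row(s) → 1 output row(s).
- a row (bin_id=3): matches 1 b row(s) → 1 output row(s).
- a row (bin_id=2): matches 1 b row(s) → 1 output row(s).
- a row (bin_id=9): matches 2 b row(s) → 2 output row(s).
- a row (bin_id=9): matches 2 b row(s) → 2 output row(s).
- 3 row(s) from b found no a partner → padded with NULL.
Total: 11 matched + 3 padded = 14 rows.

14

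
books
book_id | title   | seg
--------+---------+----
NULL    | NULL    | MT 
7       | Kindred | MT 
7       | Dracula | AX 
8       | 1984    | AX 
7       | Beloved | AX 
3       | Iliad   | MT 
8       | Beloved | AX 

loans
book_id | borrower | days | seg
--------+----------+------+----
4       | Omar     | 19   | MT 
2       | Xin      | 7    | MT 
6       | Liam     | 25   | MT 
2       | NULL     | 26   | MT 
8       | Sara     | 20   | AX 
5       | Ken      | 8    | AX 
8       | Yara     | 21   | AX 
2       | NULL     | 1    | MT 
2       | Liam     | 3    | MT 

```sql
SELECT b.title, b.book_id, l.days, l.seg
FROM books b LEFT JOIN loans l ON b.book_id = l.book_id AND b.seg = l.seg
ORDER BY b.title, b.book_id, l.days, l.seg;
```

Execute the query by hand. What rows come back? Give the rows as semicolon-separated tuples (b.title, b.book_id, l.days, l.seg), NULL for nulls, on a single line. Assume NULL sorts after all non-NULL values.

(1984, 8, 20, AX); (1984, 8, 21, AX); (Beloved, 7, NULL, NULL); (Beloved, 8, 20, AX); (Beloved, 8, 21, AX); (Dracula, 7, NULL, NULL); (Iliad, 3, NULL, NULL); (Kindred, 7, NULL, NULL); (NULL, NULL, NULL, NULL)

LEFT JOIN keeps every row from `books`; unmatched rows get NULL for `loans`'s columns.
Matching on b.book_id = l.book_id AND b.seg = l.seg. A NULL in a compared column never satisfies the condition.
- b[0] book_id=NULL, seg=MT → no match; kept with NULLs on the l side.
- b[1] book_id=7, seg=MT → no match; kept with NULLs on the l side.
- b[2] book_id=7, seg=AX → no match; kept with NULLs on the l side.
- b[3] book_id=8, seg=AX → 2 match(es) in l → 2 row(s).
- b[4] book_id=7, seg=AX → no match; kept with NULLs on the l side.
- b[5] book_id=3, seg=MT → no match; kept with NULLs on the l side.
- b[6] book_id=8, seg=AX → 2 match(es) in l → 2 row(s).
After projecting and ordering:
b.title | b.book_id | l.days | l.seg
1984 | 8 | 20 | AX
1984 | 8 | 21 | AX
Beloved | 7 | NULL | NULL
Beloved | 8 | 20 | AX
Beloved | 8 | 21 | AX
Dracula | 7 | NULL | NULL
Iliad | 3 | NULL | NULL
Kindred | 7 | NULL | NULL
NULL | NULL | NULL | NULL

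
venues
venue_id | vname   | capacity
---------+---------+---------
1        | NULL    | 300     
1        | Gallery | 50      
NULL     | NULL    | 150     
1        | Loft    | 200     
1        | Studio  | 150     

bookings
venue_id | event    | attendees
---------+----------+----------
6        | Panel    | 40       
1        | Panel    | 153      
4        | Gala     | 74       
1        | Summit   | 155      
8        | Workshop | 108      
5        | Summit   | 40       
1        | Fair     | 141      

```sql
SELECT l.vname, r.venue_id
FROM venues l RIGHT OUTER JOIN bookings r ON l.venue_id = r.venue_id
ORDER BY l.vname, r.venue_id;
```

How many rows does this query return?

RIGHT JOIN keeps every row from `bookings`; unmatched rows get NULL for `venues`'s columns.
Matching on l.venue_id = r.venue_id. A NULL in a compared column never satisfies the condition.
Matched pairs: 12; unmatched r rows kept: 4.
Total: 12 matched + 4 padded = 16 rows.

16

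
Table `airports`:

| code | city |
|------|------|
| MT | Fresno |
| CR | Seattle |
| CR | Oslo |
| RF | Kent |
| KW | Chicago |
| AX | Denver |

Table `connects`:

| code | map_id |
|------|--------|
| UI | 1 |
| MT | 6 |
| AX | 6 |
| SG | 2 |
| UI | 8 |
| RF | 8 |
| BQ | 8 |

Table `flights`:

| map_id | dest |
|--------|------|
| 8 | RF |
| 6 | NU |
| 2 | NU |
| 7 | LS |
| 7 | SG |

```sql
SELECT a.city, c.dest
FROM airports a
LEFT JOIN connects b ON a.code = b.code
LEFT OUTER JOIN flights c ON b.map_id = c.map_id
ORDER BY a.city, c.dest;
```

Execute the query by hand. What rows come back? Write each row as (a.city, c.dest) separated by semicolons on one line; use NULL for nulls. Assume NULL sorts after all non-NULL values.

(Chicago, NULL); (Denver, NU); (Fresno, NU); (Kent, RF); (Oslo, NULL); (Seattle, NULL)

Step 1 — a LEFT JOIN b on code → 6 row(s).
Then LEFT JOIN `flights c` on map_id: each of those 6 rows is kept; rows whose b.map_id has no match in c get NULL for c's columns.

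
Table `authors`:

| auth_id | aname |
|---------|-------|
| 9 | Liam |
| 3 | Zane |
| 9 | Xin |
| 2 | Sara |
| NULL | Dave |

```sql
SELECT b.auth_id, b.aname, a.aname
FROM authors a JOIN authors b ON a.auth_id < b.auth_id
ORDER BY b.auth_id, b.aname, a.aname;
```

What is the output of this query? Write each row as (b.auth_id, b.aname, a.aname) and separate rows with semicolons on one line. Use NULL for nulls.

(3, Zane, Sara); (9, Liam, Sara); (9, Liam, Zane); (9, Xin, Sara); (9, Xin, Zane)

INNER JOIN keeps only pairs where the ON condition holds.
Matching on a.auth_id < b.auth_id. A NULL in a compared column never satisfies the condition.
- a row (auth_id=9): no match → dropped.
- a row (auth_id=3): matches 2 b row(s) → 2 output row(s).
- a row (auth_id=9): no match → dropped.
- a row (auth_id=2): matches 3 b row(s) → 3 output row(s).
- a row (auth_id=NULL): no match → dropped.
After projecting and ordering:
b.auth_id | b.aname | a.aname
3 | Zane | Sara
9 | Liam | Sara
9 | Liam | Zane
9 | Xin | Sara
9 | Xin | Zane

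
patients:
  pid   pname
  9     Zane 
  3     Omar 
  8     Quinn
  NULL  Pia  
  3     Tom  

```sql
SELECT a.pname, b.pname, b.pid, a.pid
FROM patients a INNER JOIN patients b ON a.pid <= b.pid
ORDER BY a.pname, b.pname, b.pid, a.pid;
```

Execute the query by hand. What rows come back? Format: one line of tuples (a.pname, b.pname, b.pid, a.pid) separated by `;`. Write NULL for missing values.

INNER JOIN keeps only pairs where the ON condition holds.
Matching on a.pid <= b.pid. A NULL in a compared column never satisfies the condition.
Matched pairs: 11.

(Omar, Omar, 3, 3); (Omar, Quinn, 8, 3); (Omar, Tom, 3, 3); (Omar, Zane, 9, 3); (Quinn, Quinn, 8, 8); (Quinn, Zane, 9, 8); (Tom, Omar, 3, 3); (Tom, Quinn, 8, 3); (Tom, Tom, 3, 3); (Tom, Zane, 9, 3); (Zane, Zane, 9, 9)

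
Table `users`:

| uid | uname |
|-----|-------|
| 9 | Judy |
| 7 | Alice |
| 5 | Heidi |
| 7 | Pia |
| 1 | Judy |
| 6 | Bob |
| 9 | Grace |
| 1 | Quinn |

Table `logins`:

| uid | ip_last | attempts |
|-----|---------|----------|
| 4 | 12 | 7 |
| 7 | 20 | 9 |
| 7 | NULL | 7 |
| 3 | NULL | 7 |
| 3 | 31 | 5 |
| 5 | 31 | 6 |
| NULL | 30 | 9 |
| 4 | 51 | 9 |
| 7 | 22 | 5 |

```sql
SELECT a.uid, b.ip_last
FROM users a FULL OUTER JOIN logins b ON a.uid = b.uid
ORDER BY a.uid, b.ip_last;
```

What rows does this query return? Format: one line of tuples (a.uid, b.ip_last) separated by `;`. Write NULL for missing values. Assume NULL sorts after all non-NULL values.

(1, NULL); (1, NULL); (5, 31); (6, NULL); (7, 20); (7, 20); (7, 22); (7, 22); (7, NULL); (7, NULL); (9, NULL); (9, NULL); (NULL, 12); (NULL, 30); (NULL, 31); (NULL, 51); (NULL, NULL)

FULL OUTER JOIN keeps every row from both sides; unmatched rows get NULL for the other side's columns.
Matching on a.uid = b.uid. A NULL in a compared column never satisfies the condition.
Matched pairs: 7; unmatched a rows kept: 5; unmatched b rows kept: 5.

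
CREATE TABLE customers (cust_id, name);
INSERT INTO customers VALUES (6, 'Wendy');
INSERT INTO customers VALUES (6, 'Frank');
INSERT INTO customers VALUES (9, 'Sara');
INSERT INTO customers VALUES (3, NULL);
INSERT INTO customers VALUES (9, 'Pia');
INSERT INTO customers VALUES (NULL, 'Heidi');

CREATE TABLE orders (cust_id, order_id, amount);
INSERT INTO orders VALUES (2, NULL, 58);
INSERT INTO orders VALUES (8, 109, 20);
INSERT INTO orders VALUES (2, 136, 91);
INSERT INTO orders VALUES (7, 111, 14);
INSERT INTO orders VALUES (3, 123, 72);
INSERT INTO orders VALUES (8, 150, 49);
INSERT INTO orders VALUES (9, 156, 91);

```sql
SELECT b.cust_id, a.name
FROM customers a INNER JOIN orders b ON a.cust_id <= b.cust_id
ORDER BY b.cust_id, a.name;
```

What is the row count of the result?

INNER JOIN keeps only pairs where the ON condition holds.
Matching on a.cust_id <= b.cust_id. A NULL in a compared column never satisfies the condition.
- cust_id=6: 4 matching b row(s), so 4 row(s) emitted.
- cust_id=6: 4 matching b row(s), so 4 row(s) emitted.
- cust_id=9: 1 matching b row(s), so 1 row(s) emitted.
- cust_id=3: 5 matching b row(s), so 5 row(s) emitted.
- cust_id=9: 1 matching b row(s), so 1 row(s) emitted.
- cust_id=NULL: no matching b row, dropped.
Total: 15 rows.

15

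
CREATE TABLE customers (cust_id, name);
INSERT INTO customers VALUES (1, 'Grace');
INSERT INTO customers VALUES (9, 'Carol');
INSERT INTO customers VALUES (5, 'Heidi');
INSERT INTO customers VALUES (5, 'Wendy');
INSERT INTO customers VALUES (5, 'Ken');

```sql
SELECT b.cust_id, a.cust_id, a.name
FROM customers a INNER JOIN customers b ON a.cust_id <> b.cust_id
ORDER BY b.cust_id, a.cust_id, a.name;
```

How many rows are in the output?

INNER JOIN keeps only pairs where the ON condition holds.
Matching on a.cust_id <> b.cust_id.
- a[0] cust_id=1 → 4 match(es) in b → 4 row(s).
- a[1] cust_id=9 → 4 match(es) in b → 4 row(s).
- a[2] cust_id=5 → 2 match(es) in b → 2 row(s).
- a[3] cust_id=5 → 2 match(es) in b → 2 row(s).
- a[4] cust_id=5 → 2 match(es) in b → 2 row(s).
Total: 14 rows.

14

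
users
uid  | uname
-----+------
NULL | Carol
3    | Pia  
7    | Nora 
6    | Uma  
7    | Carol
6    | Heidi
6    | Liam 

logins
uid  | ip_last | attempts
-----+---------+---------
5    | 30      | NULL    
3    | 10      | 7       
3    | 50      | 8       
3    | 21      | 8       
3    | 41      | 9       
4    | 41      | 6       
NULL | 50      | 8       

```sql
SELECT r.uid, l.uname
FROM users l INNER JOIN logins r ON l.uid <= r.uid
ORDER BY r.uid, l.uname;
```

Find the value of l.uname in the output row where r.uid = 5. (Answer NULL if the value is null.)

Pia

INNER JOIN keeps only pairs where the ON condition holds.
Matching on l.uid <= r.uid. A NULL in a compared column never satisfies the condition.
- l (uid=NULL) has no partner → excluded.
- l (uid=3) pairs with 6 row(s) of r.
- l (uid=7) has no partner → excluded.
- l (uid=6) has no partner → excluded.
- l (uid=7) has no partner → excluded.
- l (uid=6) has no partner → excluded.
- l (uid=6) has no partner → excluded.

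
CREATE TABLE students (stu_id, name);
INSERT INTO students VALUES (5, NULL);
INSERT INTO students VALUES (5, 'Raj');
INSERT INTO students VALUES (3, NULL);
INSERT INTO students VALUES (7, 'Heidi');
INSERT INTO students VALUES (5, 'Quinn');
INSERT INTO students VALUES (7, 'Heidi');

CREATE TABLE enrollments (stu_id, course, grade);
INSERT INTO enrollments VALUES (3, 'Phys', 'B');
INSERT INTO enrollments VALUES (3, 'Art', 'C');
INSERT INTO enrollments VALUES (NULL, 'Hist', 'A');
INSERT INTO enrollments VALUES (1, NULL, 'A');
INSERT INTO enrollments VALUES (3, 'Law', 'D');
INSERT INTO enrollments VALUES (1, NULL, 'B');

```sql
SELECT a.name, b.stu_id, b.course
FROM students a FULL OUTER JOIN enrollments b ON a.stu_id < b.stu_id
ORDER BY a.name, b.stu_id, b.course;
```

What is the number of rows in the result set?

12

FULL OUTER JOIN keeps every row from both sides; unmatched rows get NULL for the other side's columns.
Matching on a.stu_id < b.stu_id. A NULL in a compared column never satisfies the condition.
- a[0] stu_id=5 → no match; kept with NULLs on the b side.
- a[1] stu_id=5 → no match; kept with NULLs on the b side.
- a[2] stu_id=3 → no match; kept with NULLs on the b side.
- a[3] stu_id=7 → no match; kept with NULLs on the b side.
- a[4] stu_id=5 → no match; kept with NULLs on the b side.
- a[5] stu_id=7 → no match; kept with NULLs on the b side.
- plus 6 unmatched b row(s), each kept with NULL a columns.
Total: 0 matched + 12 padded = 12 rows.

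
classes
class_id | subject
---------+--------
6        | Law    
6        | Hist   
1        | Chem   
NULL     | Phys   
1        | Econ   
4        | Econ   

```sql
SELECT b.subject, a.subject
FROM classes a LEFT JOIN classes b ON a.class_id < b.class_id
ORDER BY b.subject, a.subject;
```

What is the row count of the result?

11

LEFT JOIN keeps every row from `classes a`; unmatched rows get NULL for `classes b`'s columns.
Matching on a.class_id < b.class_id. A NULL in a compared column never satisfies the condition.
- a[0] class_id=6 → no match; kept with NULLs on the b side.
- a[1] class_id=6 → no match; kept with NULLs on the b side.
- a[2] class_id=1 → 3 match(es) in b → 3 row(s).
- a[3] class_id=NULL → no match; kept with NULLs on the b side.
- a[4] class_id=1 → 3 match(es) in b → 3 row(s).
- a[5] class_id=4 → 2 match(es) in b → 2 row(s).
Total: 8 matched + 3 padded = 11 rows.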